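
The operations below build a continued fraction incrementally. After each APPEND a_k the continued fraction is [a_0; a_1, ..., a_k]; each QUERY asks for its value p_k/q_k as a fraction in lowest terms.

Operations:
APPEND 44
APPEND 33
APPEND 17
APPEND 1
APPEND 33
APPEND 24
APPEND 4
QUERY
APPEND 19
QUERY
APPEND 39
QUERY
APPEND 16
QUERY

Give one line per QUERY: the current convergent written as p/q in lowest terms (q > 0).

APPEND 44: p_0 = 44·1 + 0 = 44, q_0 = 44·0 + 1 = 1 → 44/1
APPEND 33: p_1 = 33·44 + 1 = 1453, q_1 = 33·1 + 0 = 33 → 1453/33
APPEND 17: p_2 = 17·1453 + 44 = 24745, q_2 = 17·33 + 1 = 562 → 24745/562
APPEND 1: p_3 = 1·24745 + 1453 = 26198, q_3 = 1·562 + 33 = 595 → 26198/595
APPEND 33: p_4 = 33·26198 + 24745 = 889279, q_4 = 33·595 + 562 = 20197 → 889279/20197
APPEND 24: p_5 = 24·889279 + 26198 = 21368894, q_5 = 24·20197 + 595 = 485323 → 21368894/485323
APPEND 4: p_6 = 4·21368894 + 889279 = 86364855, q_6 = 4·485323 + 20197 = 1961489 → 86364855/1961489
APPEND 19: p_7 = 19·86364855 + 21368894 = 1662301139, q_7 = 19·1961489 + 485323 = 37753614 → 1662301139/37753614
APPEND 39: p_8 = 39·1662301139 + 86364855 = 64916109276, q_8 = 39·37753614 + 1961489 = 1474352435 → 64916109276/1474352435
APPEND 16: p_9 = 16·64916109276 + 1662301139 = 1040320049555, q_9 = 16·1474352435 + 37753614 = 23627392574 → 1040320049555/23627392574

86364855/1961489
1662301139/37753614
64916109276/1474352435
1040320049555/23627392574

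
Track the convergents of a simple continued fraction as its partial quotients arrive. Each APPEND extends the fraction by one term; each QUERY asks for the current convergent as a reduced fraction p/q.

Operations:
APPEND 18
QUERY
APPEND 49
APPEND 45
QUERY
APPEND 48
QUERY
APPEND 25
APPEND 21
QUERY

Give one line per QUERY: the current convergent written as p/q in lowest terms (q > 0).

APPEND 18: p_0 = 18·1 + 0 = 18, q_0 = 18·0 + 1 = 1 → 18/1
APPEND 49: p_1 = 49·18 + 1 = 883, q_1 = 49·1 + 0 = 49 → 883/49
APPEND 45: p_2 = 45·883 + 18 = 39753, q_2 = 45·49 + 1 = 2206 → 39753/2206
APPEND 48: p_3 = 48·39753 + 883 = 1909027, q_3 = 48·2206 + 49 = 105937 → 1909027/105937
APPEND 25: p_4 = 25·1909027 + 39753 = 47765428, q_4 = 25·105937 + 2206 = 2650631 → 47765428/2650631
APPEND 21: p_5 = 21·47765428 + 1909027 = 1004983015, q_5 = 21·2650631 + 105937 = 55769188 → 1004983015/55769188

18/1
39753/2206
1909027/105937
1004983015/55769188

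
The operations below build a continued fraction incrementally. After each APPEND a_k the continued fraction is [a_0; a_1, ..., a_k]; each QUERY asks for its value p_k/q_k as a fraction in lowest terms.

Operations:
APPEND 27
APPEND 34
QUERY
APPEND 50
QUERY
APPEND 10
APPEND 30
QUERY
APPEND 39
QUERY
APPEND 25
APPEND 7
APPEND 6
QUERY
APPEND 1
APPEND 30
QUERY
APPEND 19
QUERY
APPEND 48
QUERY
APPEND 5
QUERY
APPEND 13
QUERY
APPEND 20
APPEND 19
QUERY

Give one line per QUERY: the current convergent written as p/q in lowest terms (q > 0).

919/34
45977/1701
13866647/513021
541259922/20024863
585698241503/21668936806
21017409870623/777576052036
400011844596141/14799141892525
19221585950485391/711136386893236
96507941597023096/3570481076358705
1273824826711785639/47127390379556401
487160909867533767283/18023374875061804176

APPEND 27: p_0 = 27·1 + 0 = 27, q_0 = 27·0 + 1 = 1 → 27/1
APPEND 34: p_1 = 34·27 + 1 = 919, q_1 = 34·1 + 0 = 34 → 919/34
APPEND 50: p_2 = 50·919 + 27 = 45977, q_2 = 50·34 + 1 = 1701 → 45977/1701
APPEND 10: p_3 = 10·45977 + 919 = 460689, q_3 = 10·1701 + 34 = 17044 → 460689/17044
APPEND 30: p_4 = 30·460689 + 45977 = 13866647, q_4 = 30·17044 + 1701 = 513021 → 13866647/513021
APPEND 39: p_5 = 39·13866647 + 460689 = 541259922, q_5 = 39·513021 + 17044 = 20024863 → 541259922/20024863
APPEND 25: p_6 = 25·541259922 + 13866647 = 13545364697, q_6 = 25·20024863 + 513021 = 501134596 → 13545364697/501134596
APPEND 7: p_7 = 7·13545364697 + 541259922 = 95358812801, q_7 = 7·501134596 + 20024863 = 3527967035 → 95358812801/3527967035
APPEND 6: p_8 = 6·95358812801 + 13545364697 = 585698241503, q_8 = 6·3527967035 + 501134596 = 21668936806 → 585698241503/21668936806
APPEND 1: p_9 = 1·585698241503 + 95358812801 = 681057054304, q_9 = 1·21668936806 + 3527967035 = 25196903841 → 681057054304/25196903841
APPEND 30: p_10 = 30·681057054304 + 585698241503 = 21017409870623, q_10 = 30·25196903841 + 21668936806 = 777576052036 → 21017409870623/777576052036
APPEND 19: p_11 = 19·21017409870623 + 681057054304 = 400011844596141, q_11 = 19·777576052036 + 25196903841 = 14799141892525 → 400011844596141/14799141892525
APPEND 48: p_12 = 48·400011844596141 + 21017409870623 = 19221585950485391, q_12 = 48·14799141892525 + 777576052036 = 711136386893236 → 19221585950485391/711136386893236
APPEND 5: p_13 = 5·19221585950485391 + 400011844596141 = 96507941597023096, q_13 = 5·711136386893236 + 14799141892525 = 3570481076358705 → 96507941597023096/3570481076358705
APPEND 13: p_14 = 13·96507941597023096 + 19221585950485391 = 1273824826711785639, q_14 = 13·3570481076358705 + 711136386893236 = 47127390379556401 → 1273824826711785639/47127390379556401
APPEND 20: p_15 = 20·1273824826711785639 + 96507941597023096 = 25573004475832735876, q_15 = 20·47127390379556401 + 3570481076358705 = 946118288667486725 → 25573004475832735876/946118288667486725
APPEND 19: p_16 = 19·25573004475832735876 + 1273824826711785639 = 487160909867533767283, q_16 = 19·946118288667486725 + 47127390379556401 = 18023374875061804176 → 487160909867533767283/18023374875061804176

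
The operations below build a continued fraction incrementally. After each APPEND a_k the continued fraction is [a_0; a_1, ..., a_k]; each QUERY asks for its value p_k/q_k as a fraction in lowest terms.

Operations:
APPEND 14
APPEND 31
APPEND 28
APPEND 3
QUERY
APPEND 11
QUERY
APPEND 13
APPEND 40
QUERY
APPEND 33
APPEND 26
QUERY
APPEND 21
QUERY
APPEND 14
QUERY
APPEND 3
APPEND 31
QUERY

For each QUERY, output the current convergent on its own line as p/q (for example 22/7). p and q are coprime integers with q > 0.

APPEND 14: p_0 = 14·1 + 0 = 14, q_0 = 14·0 + 1 = 1 → 14/1
APPEND 31: p_1 = 31·14 + 1 = 435, q_1 = 31·1 + 0 = 31 → 435/31
APPEND 28: p_2 = 28·435 + 14 = 12194, q_2 = 28·31 + 1 = 869 → 12194/869
APPEND 3: p_3 = 3·12194 + 435 = 37017, q_3 = 3·869 + 31 = 2638 → 37017/2638
APPEND 11: p_4 = 11·37017 + 12194 = 419381, q_4 = 11·2638 + 869 = 29887 → 419381/29887
APPEND 13: p_5 = 13·419381 + 37017 = 5488970, q_5 = 13·29887 + 2638 = 391169 → 5488970/391169
APPEND 40: p_6 = 40·5488970 + 419381 = 219978181, q_6 = 40·391169 + 29887 = 15676647 → 219978181/15676647
APPEND 33: p_7 = 33·219978181 + 5488970 = 7264768943, q_7 = 33·15676647 + 391169 = 517720520 → 7264768943/517720520
APPEND 26: p_8 = 26·7264768943 + 219978181 = 189103970699, q_8 = 26·517720520 + 15676647 = 13476410167 → 189103970699/13476410167
APPEND 21: p_9 = 21·189103970699 + 7264768943 = 3978448153622, q_9 = 21·13476410167 + 517720520 = 283522334027 → 3978448153622/283522334027
APPEND 14: p_10 = 14·3978448153622 + 189103970699 = 55887378121407, q_10 = 14·283522334027 + 13476410167 = 3982789086545 → 55887378121407/3982789086545
APPEND 3: p_11 = 3·55887378121407 + 3978448153622 = 171640582517843, q_11 = 3·3982789086545 + 283522334027 = 12231889593662 → 171640582517843/12231889593662
APPEND 31: p_12 = 31·171640582517843 + 55887378121407 = 5376745436174540, q_12 = 31·12231889593662 + 3982789086545 = 383171366490067 → 5376745436174540/383171366490067

37017/2638
419381/29887
219978181/15676647
189103970699/13476410167
3978448153622/283522334027
55887378121407/3982789086545
5376745436174540/383171366490067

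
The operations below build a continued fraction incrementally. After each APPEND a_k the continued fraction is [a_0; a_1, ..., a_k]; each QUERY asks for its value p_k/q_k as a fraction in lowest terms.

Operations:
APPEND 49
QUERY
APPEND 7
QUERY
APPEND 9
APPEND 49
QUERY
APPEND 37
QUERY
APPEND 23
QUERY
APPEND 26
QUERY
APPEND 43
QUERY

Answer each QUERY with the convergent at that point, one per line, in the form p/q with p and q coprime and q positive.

APPEND 49: p_0 = 49·1 + 0 = 49, q_0 = 49·0 + 1 = 1 → 49/1
APPEND 7: p_1 = 7·49 + 1 = 344, q_1 = 7·1 + 0 = 7 → 344/7
APPEND 9: p_2 = 9·344 + 49 = 3145, q_2 = 9·7 + 1 = 64 → 3145/64
APPEND 49: p_3 = 49·3145 + 344 = 154449, q_3 = 49·64 + 7 = 3143 → 154449/3143
APPEND 37: p_4 = 37·154449 + 3145 = 5717758, q_4 = 37·3143 + 64 = 116355 → 5717758/116355
APPEND 23: p_5 = 23·5717758 + 154449 = 131662883, q_5 = 23·116355 + 3143 = 2679308 → 131662883/2679308
APPEND 26: p_6 = 26·131662883 + 5717758 = 3428952716, q_6 = 26·2679308 + 116355 = 69778363 → 3428952716/69778363
APPEND 43: p_7 = 43·3428952716 + 131662883 = 147576629671, q_7 = 43·69778363 + 2679308 = 3003148917 → 147576629671/3003148917

49/1
344/7
154449/3143
5717758/116355
131662883/2679308
3428952716/69778363
147576629671/3003148917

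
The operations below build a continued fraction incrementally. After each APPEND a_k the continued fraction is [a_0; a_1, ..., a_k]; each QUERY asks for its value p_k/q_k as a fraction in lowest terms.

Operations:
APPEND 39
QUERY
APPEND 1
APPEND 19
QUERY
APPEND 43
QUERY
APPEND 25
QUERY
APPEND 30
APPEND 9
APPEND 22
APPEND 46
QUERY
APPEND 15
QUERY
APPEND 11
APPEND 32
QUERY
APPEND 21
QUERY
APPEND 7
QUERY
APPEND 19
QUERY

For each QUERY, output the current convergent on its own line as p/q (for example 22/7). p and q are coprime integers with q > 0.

APPEND 39: p_0 = 39·1 + 0 = 39, q_0 = 39·0 + 1 = 1 → 39/1
APPEND 1: p_1 = 1·39 + 1 = 40, q_1 = 1·1 + 0 = 1 → 40/1
APPEND 19: p_2 = 19·40 + 39 = 799, q_2 = 19·1 + 1 = 20 → 799/20
APPEND 43: p_3 = 43·799 + 40 = 34397, q_3 = 43·20 + 1 = 861 → 34397/861
APPEND 25: p_4 = 25·34397 + 799 = 860724, q_4 = 25·861 + 20 = 21545 → 860724/21545
APPEND 30: p_5 = 30·860724 + 34397 = 25856117, q_5 = 30·21545 + 861 = 647211 → 25856117/647211
APPEND 9: p_6 = 9·25856117 + 860724 = 233565777, q_6 = 9·647211 + 21545 = 5846444 → 233565777/5846444
APPEND 22: p_7 = 22·233565777 + 25856117 = 5164303211, q_7 = 22·5846444 + 647211 = 129268979 → 5164303211/129268979
APPEND 46: p_8 = 46·5164303211 + 233565777 = 237791513483, q_8 = 46·129268979 + 5846444 = 5952219478 → 237791513483/5952219478
APPEND 15: p_9 = 15·237791513483 + 5164303211 = 3572037005456, q_9 = 15·5952219478 + 129268979 = 89412561149 → 3572037005456/89412561149
APPEND 11: p_10 = 11·3572037005456 + 237791513483 = 39530198573499, q_10 = 11·89412561149 + 5952219478 = 989490392117 → 39530198573499/989490392117
APPEND 32: p_11 = 32·39530198573499 + 3572037005456 = 1268538391357424, q_11 = 32·989490392117 + 89412561149 = 31753105108893 → 1268538391357424/31753105108893
APPEND 21: p_12 = 21·1268538391357424 + 39530198573499 = 26678836417079403, q_12 = 21·31753105108893 + 989490392117 = 667804697678870 → 26678836417079403/667804697678870
APPEND 7: p_13 = 7·26678836417079403 + 1268538391357424 = 188020393310913245, q_13 = 7·667804697678870 + 31753105108893 = 4706385988860983 → 188020393310913245/4706385988860983
APPEND 19: p_14 = 19·188020393310913245 + 26678836417079403 = 3599066309324431058, q_14 = 19·4706385988860983 + 667804697678870 = 90089138486037547 → 3599066309324431058/90089138486037547

39/1
799/20
34397/861
860724/21545
237791513483/5952219478
3572037005456/89412561149
1268538391357424/31753105108893
26678836417079403/667804697678870
188020393310913245/4706385988860983
3599066309324431058/90089138486037547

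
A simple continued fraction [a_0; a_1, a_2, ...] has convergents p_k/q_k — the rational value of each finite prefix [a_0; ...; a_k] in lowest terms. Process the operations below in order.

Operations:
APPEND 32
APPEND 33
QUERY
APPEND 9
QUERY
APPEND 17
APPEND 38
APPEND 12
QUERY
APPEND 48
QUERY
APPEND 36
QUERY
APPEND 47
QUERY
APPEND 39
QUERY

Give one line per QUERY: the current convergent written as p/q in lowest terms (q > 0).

APPEND 32: p_0 = 32·1 + 0 = 32, q_0 = 32·0 + 1 = 1 → 32/1
APPEND 33: p_1 = 33·32 + 1 = 1057, q_1 = 33·1 + 0 = 33 → 1057/33
APPEND 9: p_2 = 9·1057 + 32 = 9545, q_2 = 9·33 + 1 = 298 → 9545/298
APPEND 17: p_3 = 17·9545 + 1057 = 163322, q_3 = 17·298 + 33 = 5099 → 163322/5099
APPEND 38: p_4 = 38·163322 + 9545 = 6215781, q_4 = 38·5099 + 298 = 194060 → 6215781/194060
APPEND 12: p_5 = 12·6215781 + 163322 = 74752694, q_5 = 12·194060 + 5099 = 2333819 → 74752694/2333819
APPEND 48: p_6 = 48·74752694 + 6215781 = 3594345093, q_6 = 48·2333819 + 194060 = 112217372 → 3594345093/112217372
APPEND 36: p_7 = 36·3594345093 + 74752694 = 129471176042, q_7 = 36·112217372 + 2333819 = 4042159211 → 129471176042/4042159211
APPEND 47: p_8 = 47·129471176042 + 3594345093 = 6088739619067, q_8 = 47·4042159211 + 112217372 = 190093700289 → 6088739619067/190093700289
APPEND 39: p_9 = 39·6088739619067 + 129471176042 = 237590316319655, q_9 = 39·190093700289 + 4042159211 = 7417696470482 → 237590316319655/7417696470482

1057/33
9545/298
74752694/2333819
3594345093/112217372
129471176042/4042159211
6088739619067/190093700289
237590316319655/7417696470482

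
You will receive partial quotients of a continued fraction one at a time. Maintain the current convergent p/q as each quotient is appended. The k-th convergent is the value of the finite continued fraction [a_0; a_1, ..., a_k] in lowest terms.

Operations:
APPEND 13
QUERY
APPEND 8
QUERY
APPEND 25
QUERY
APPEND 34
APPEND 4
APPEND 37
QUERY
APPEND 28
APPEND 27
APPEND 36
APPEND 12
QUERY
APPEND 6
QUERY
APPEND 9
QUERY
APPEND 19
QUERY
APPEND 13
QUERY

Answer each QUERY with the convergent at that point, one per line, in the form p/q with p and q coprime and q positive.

APPEND 13: p_0 = 13·1 + 0 = 13, q_0 = 13·0 + 1 = 1 → 13/1
APPEND 8: p_1 = 8·13 + 1 = 105, q_1 = 8·1 + 0 = 8 → 105/8
APPEND 25: p_2 = 25·105 + 13 = 2638, q_2 = 25·8 + 1 = 201 → 2638/201
APPEND 34: p_3 = 34·2638 + 105 = 89797, q_3 = 34·201 + 8 = 6842 → 89797/6842
APPEND 4: p_4 = 4·89797 + 2638 = 361826, q_4 = 4·6842 + 201 = 27569 → 361826/27569
APPEND 37: p_5 = 37·361826 + 89797 = 13477359, q_5 = 37·27569 + 6842 = 1026895 → 13477359/1026895
APPEND 28: p_6 = 28·13477359 + 361826 = 377727878, q_6 = 28·1026895 + 27569 = 28780629 → 377727878/28780629
APPEND 27: p_7 = 27·377727878 + 13477359 = 10212130065, q_7 = 27·28780629 + 1026895 = 778103878 → 10212130065/778103878
APPEND 36: p_8 = 36·10212130065 + 377727878 = 368014410218, q_8 = 36·778103878 + 28780629 = 28040520237 → 368014410218/28040520237
APPEND 12: p_9 = 12·368014410218 + 10212130065 = 4426385052681, q_9 = 12·28040520237 + 778103878 = 337264346722 → 4426385052681/337264346722
APPEND 6: p_10 = 6·4426385052681 + 368014410218 = 26926324726304, q_10 = 6·337264346722 + 28040520237 = 2051626600569 → 26926324726304/2051626600569
APPEND 9: p_11 = 9·26926324726304 + 4426385052681 = 246763307589417, q_11 = 9·2051626600569 + 337264346722 = 18801903751843 → 246763307589417/18801903751843
APPEND 19: p_12 = 19·246763307589417 + 26926324726304 = 4715429168925227, q_12 = 19·18801903751843 + 2051626600569 = 359287797885586 → 4715429168925227/359287797885586
APPEND 13: p_13 = 13·4715429168925227 + 246763307589417 = 61547342503617368, q_13 = 13·359287797885586 + 18801903751843 = 4689543276264461 → 61547342503617368/4689543276264461

13/1
105/8
2638/201
13477359/1026895
4426385052681/337264346722
26926324726304/2051626600569
246763307589417/18801903751843
4715429168925227/359287797885586
61547342503617368/4689543276264461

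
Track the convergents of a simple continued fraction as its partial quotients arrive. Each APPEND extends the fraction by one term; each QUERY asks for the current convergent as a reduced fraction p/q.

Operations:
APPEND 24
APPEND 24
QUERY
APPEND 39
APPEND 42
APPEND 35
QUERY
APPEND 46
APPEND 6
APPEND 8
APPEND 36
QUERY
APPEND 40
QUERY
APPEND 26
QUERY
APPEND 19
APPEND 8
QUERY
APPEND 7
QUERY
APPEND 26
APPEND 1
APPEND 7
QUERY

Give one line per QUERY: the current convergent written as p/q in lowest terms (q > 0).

APPEND 24: p_0 = 24·1 + 0 = 24, q_0 = 24·0 + 1 = 1 → 24/1
APPEND 24: p_1 = 24·24 + 1 = 577, q_1 = 24·1 + 0 = 24 → 577/24
APPEND 39: p_2 = 39·577 + 24 = 22527, q_2 = 39·24 + 1 = 937 → 22527/937
APPEND 42: p_3 = 42·22527 + 577 = 946711, q_3 = 42·937 + 24 = 39378 → 946711/39378
APPEND 35: p_4 = 35·946711 + 22527 = 33157412, q_4 = 35·39378 + 937 = 1379167 → 33157412/1379167
APPEND 46: p_5 = 46·33157412 + 946711 = 1526187663, q_5 = 46·1379167 + 39378 = 63481060 → 1526187663/63481060
APPEND 6: p_6 = 6·1526187663 + 33157412 = 9190283390, q_6 = 6·63481060 + 1379167 = 382265527 → 9190283390/382265527
APPEND 8: p_7 = 8·9190283390 + 1526187663 = 75048454783, q_7 = 8·382265527 + 63481060 = 3121605276 → 75048454783/3121605276
APPEND 36: p_8 = 36·75048454783 + 9190283390 = 2710934655578, q_8 = 36·3121605276 + 382265527 = 112760055463 → 2710934655578/112760055463
APPEND 40: p_9 = 40·2710934655578 + 75048454783 = 108512434677903, q_9 = 40·112760055463 + 3121605276 = 4513523823796 → 108512434677903/4513523823796
APPEND 26: p_10 = 26·108512434677903 + 2710934655578 = 2824034236281056, q_10 = 26·4513523823796 + 112760055463 = 117464379474159 → 2824034236281056/117464379474159
APPEND 19: p_11 = 19·2824034236281056 + 108512434677903 = 53765162924017967, q_11 = 19·117464379474159 + 4513523823796 = 2236336733832817 → 53765162924017967/2236336733832817
APPEND 8: p_12 = 8·53765162924017967 + 2824034236281056 = 432945337628424792, q_12 = 8·2236336733832817 + 117464379474159 = 18008158250136695 → 432945337628424792/18008158250136695
APPEND 7: p_13 = 7·432945337628424792 + 53765162924017967 = 3084382526322991511, q_13 = 7·18008158250136695 + 2236336733832817 = 128293444484789682 → 3084382526322991511/128293444484789682
APPEND 26: p_14 = 26·3084382526322991511 + 432945337628424792 = 80626891022026204078, q_14 = 26·128293444484789682 + 18008158250136695 = 3353637714854668427 → 80626891022026204078/3353637714854668427
APPEND 1: p_15 = 1·80626891022026204078 + 3084382526322991511 = 83711273548349195589, q_15 = 1·3353637714854668427 + 128293444484789682 = 3481931159339458109 → 83711273548349195589/3481931159339458109
APPEND 7: p_16 = 7·83711273548349195589 + 80626891022026204078 = 666605805860470573201, q_16 = 7·3481931159339458109 + 3353637714854668427 = 27727155830230875190 → 666605805860470573201/27727155830230875190

577/24
33157412/1379167
2710934655578/112760055463
108512434677903/4513523823796
2824034236281056/117464379474159
432945337628424792/18008158250136695
3084382526322991511/128293444484789682
666605805860470573201/27727155830230875190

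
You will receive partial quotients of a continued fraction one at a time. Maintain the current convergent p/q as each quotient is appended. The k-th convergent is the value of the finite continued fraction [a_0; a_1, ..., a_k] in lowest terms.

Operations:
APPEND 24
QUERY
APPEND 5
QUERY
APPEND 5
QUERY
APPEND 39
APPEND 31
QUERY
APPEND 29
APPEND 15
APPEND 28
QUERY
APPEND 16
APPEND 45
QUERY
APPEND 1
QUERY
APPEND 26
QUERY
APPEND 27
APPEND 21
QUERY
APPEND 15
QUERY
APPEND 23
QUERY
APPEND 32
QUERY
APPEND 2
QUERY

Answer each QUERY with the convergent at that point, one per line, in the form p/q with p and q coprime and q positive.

24/1
121/5
629/26
764841/31615
9369737809/387301754
6770603780809/279865538759
6920853426209/286076166248
186712792862243/7717845861207
106198204267704413/4389744048656784
1598021230276272965/66054828644270597
36860686500621982608/1523650802866880515
1181139989250179716421/48822880520384447077
2399140665000981415450/99169411843635774669

APPEND 24: p_0 = 24·1 + 0 = 24, q_0 = 24·0 + 1 = 1 → 24/1
APPEND 5: p_1 = 5·24 + 1 = 121, q_1 = 5·1 + 0 = 5 → 121/5
APPEND 5: p_2 = 5·121 + 24 = 629, q_2 = 5·5 + 1 = 26 → 629/26
APPEND 39: p_3 = 39·629 + 121 = 24652, q_3 = 39·26 + 5 = 1019 → 24652/1019
APPEND 31: p_4 = 31·24652 + 629 = 764841, q_4 = 31·1019 + 26 = 31615 → 764841/31615
APPEND 29: p_5 = 29·764841 + 24652 = 22205041, q_5 = 29·31615 + 1019 = 917854 → 22205041/917854
APPEND 15: p_6 = 15·22205041 + 764841 = 333840456, q_6 = 15·917854 + 31615 = 13799425 → 333840456/13799425
APPEND 28: p_7 = 28·333840456 + 22205041 = 9369737809, q_7 = 28·13799425 + 917854 = 387301754 → 9369737809/387301754
APPEND 16: p_8 = 16·9369737809 + 333840456 = 150249645400, q_8 = 16·387301754 + 13799425 = 6210627489 → 150249645400/6210627489
APPEND 45: p_9 = 45·150249645400 + 9369737809 = 6770603780809, q_9 = 45·6210627489 + 387301754 = 279865538759 → 6770603780809/279865538759
APPEND 1: p_10 = 1·6770603780809 + 150249645400 = 6920853426209, q_10 = 1·279865538759 + 6210627489 = 286076166248 → 6920853426209/286076166248
APPEND 26: p_11 = 26·6920853426209 + 6770603780809 = 186712792862243, q_11 = 26·286076166248 + 279865538759 = 7717845861207 → 186712792862243/7717845861207
APPEND 27: p_12 = 27·186712792862243 + 6920853426209 = 5048166260706770, q_12 = 27·7717845861207 + 286076166248 = 208667914418837 → 5048166260706770/208667914418837
APPEND 21: p_13 = 21·5048166260706770 + 186712792862243 = 106198204267704413, q_13 = 21·208667914418837 + 7717845861207 = 4389744048656784 → 106198204267704413/4389744048656784
APPEND 15: p_14 = 15·106198204267704413 + 5048166260706770 = 1598021230276272965, q_14 = 15·4389744048656784 + 208667914418837 = 66054828644270597 → 1598021230276272965/66054828644270597
APPEND 23: p_15 = 23·1598021230276272965 + 106198204267704413 = 36860686500621982608, q_15 = 23·66054828644270597 + 4389744048656784 = 1523650802866880515 → 36860686500621982608/1523650802866880515
APPEND 32: p_16 = 32·36860686500621982608 + 1598021230276272965 = 1181139989250179716421, q_16 = 32·1523650802866880515 + 66054828644270597 = 48822880520384447077 → 1181139989250179716421/48822880520384447077
APPEND 2: p_17 = 2·1181139989250179716421 + 36860686500621982608 = 2399140665000981415450, q_17 = 2·48822880520384447077 + 1523650802866880515 = 99169411843635774669 → 2399140665000981415450/99169411843635774669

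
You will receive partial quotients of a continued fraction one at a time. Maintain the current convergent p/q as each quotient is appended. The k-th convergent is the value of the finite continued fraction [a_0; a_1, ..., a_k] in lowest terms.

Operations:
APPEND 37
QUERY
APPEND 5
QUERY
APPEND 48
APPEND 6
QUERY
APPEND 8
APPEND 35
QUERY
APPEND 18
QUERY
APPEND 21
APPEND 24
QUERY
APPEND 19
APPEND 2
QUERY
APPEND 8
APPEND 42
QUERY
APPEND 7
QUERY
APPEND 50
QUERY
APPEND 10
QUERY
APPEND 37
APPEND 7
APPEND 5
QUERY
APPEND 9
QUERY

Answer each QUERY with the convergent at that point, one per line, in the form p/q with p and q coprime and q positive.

37/1
186/5
53976/1451
15481031/416166
279099331/7502837
141316706899/3798920669
5523104703025/148473857577
1974303832838071/53073863678517
13867002561488760/372777174078689
695324431907276071/18691932567612967
6967111321634249470/187292102850208359
9340059516573653479946/251082451083162642795
85876851863811137114211/2308568850017491249264

APPEND 37: p_0 = 37·1 + 0 = 37, q_0 = 37·0 + 1 = 1 → 37/1
APPEND 5: p_1 = 5·37 + 1 = 186, q_1 = 5·1 + 0 = 5 → 186/5
APPEND 48: p_2 = 48·186 + 37 = 8965, q_2 = 48·5 + 1 = 241 → 8965/241
APPEND 6: p_3 = 6·8965 + 186 = 53976, q_3 = 6·241 + 5 = 1451 → 53976/1451
APPEND 8: p_4 = 8·53976 + 8965 = 440773, q_4 = 8·1451 + 241 = 11849 → 440773/11849
APPEND 35: p_5 = 35·440773 + 53976 = 15481031, q_5 = 35·11849 + 1451 = 416166 → 15481031/416166
APPEND 18: p_6 = 18·15481031 + 440773 = 279099331, q_6 = 18·416166 + 11849 = 7502837 → 279099331/7502837
APPEND 21: p_7 = 21·279099331 + 15481031 = 5876566982, q_7 = 21·7502837 + 416166 = 157975743 → 5876566982/157975743
APPEND 24: p_8 = 24·5876566982 + 279099331 = 141316706899, q_8 = 24·157975743 + 7502837 = 3798920669 → 141316706899/3798920669
APPEND 19: p_9 = 19·141316706899 + 5876566982 = 2690893998063, q_9 = 19·3798920669 + 157975743 = 72337468454 → 2690893998063/72337468454
APPEND 2: p_10 = 2·2690893998063 + 141316706899 = 5523104703025, q_10 = 2·72337468454 + 3798920669 = 148473857577 → 5523104703025/148473857577
APPEND 8: p_11 = 8·5523104703025 + 2690893998063 = 46875731622263, q_11 = 8·148473857577 + 72337468454 = 1260128329070 → 46875731622263/1260128329070
APPEND 42: p_12 = 42·46875731622263 + 5523104703025 = 1974303832838071, q_12 = 42·1260128329070 + 148473857577 = 53073863678517 → 1974303832838071/53073863678517
APPEND 7: p_13 = 7·1974303832838071 + 46875731622263 = 13867002561488760, q_13 = 7·53073863678517 + 1260128329070 = 372777174078689 → 13867002561488760/372777174078689
APPEND 50: p_14 = 50·13867002561488760 + 1974303832838071 = 695324431907276071, q_14 = 50·372777174078689 + 53073863678517 = 18691932567612967 → 695324431907276071/18691932567612967
APPEND 10: p_15 = 10·695324431907276071 + 13867002561488760 = 6967111321634249470, q_15 = 10·18691932567612967 + 372777174078689 = 187292102850208359 → 6967111321634249470/187292102850208359
APPEND 37: p_16 = 37·6967111321634249470 + 695324431907276071 = 258478443332374506461, q_16 = 37·187292102850208359 + 18691932567612967 = 6948499738025322250 → 258478443332374506461/6948499738025322250
APPEND 7: p_17 = 7·258478443332374506461 + 6967111321634249470 = 1816316214648255794697, q_17 = 7·6948499738025322250 + 187292102850208359 = 48826790269027464109 → 1816316214648255794697/48826790269027464109
APPEND 5: p_18 = 5·1816316214648255794697 + 258478443332374506461 = 9340059516573653479946, q_18 = 5·48826790269027464109 + 6948499738025322250 = 251082451083162642795 → 9340059516573653479946/251082451083162642795
APPEND 9: p_19 = 9·9340059516573653479946 + 1816316214648255794697 = 85876851863811137114211, q_19 = 9·251082451083162642795 + 48826790269027464109 = 2308568850017491249264 → 85876851863811137114211/2308568850017491249264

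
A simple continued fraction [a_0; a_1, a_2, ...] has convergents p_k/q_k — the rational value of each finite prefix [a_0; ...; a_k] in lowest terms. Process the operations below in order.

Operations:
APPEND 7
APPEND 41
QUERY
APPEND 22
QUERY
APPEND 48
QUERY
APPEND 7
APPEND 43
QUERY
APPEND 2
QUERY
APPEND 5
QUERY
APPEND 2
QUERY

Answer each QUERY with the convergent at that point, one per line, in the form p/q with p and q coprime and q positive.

288/41
6343/903
304752/43385
92307853/13141099
186755313/26586796
1026084418/146075079
2238924149/318736954

APPEND 7: p_0 = 7·1 + 0 = 7, q_0 = 7·0 + 1 = 1 → 7/1
APPEND 41: p_1 = 41·7 + 1 = 288, q_1 = 41·1 + 0 = 41 → 288/41
APPEND 22: p_2 = 22·288 + 7 = 6343, q_2 = 22·41 + 1 = 903 → 6343/903
APPEND 48: p_3 = 48·6343 + 288 = 304752, q_3 = 48·903 + 41 = 43385 → 304752/43385
APPEND 7: p_4 = 7·304752 + 6343 = 2139607, q_4 = 7·43385 + 903 = 304598 → 2139607/304598
APPEND 43: p_5 = 43·2139607 + 304752 = 92307853, q_5 = 43·304598 + 43385 = 13141099 → 92307853/13141099
APPEND 2: p_6 = 2·92307853 + 2139607 = 186755313, q_6 = 2·13141099 + 304598 = 26586796 → 186755313/26586796
APPEND 5: p_7 = 5·186755313 + 92307853 = 1026084418, q_7 = 5·26586796 + 13141099 = 146075079 → 1026084418/146075079
APPEND 2: p_8 = 2·1026084418 + 186755313 = 2238924149, q_8 = 2·146075079 + 26586796 = 318736954 → 2238924149/318736954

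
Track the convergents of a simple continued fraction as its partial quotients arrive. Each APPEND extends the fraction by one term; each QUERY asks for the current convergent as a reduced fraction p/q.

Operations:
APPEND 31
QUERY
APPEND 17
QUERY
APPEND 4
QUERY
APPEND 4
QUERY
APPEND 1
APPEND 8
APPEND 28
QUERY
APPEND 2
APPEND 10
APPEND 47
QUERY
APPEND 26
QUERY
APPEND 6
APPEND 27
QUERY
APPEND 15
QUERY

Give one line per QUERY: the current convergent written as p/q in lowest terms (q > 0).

31/1
528/17
2143/69
9100/293
2784475/89654
2800495499/90169825
72872347389/2346330074
11953806002880/384886387337
179747124623033/5787463960324

APPEND 31: p_0 = 31·1 + 0 = 31, q_0 = 31·0 + 1 = 1 → 31/1
APPEND 17: p_1 = 17·31 + 1 = 528, q_1 = 17·1 + 0 = 17 → 528/17
APPEND 4: p_2 = 4·528 + 31 = 2143, q_2 = 4·17 + 1 = 69 → 2143/69
APPEND 4: p_3 = 4·2143 + 528 = 9100, q_3 = 4·69 + 17 = 293 → 9100/293
APPEND 1: p_4 = 1·9100 + 2143 = 11243, q_4 = 1·293 + 69 = 362 → 11243/362
APPEND 8: p_5 = 8·11243 + 9100 = 99044, q_5 = 8·362 + 293 = 3189 → 99044/3189
APPEND 28: p_6 = 28·99044 + 11243 = 2784475, q_6 = 28·3189 + 362 = 89654 → 2784475/89654
APPEND 2: p_7 = 2·2784475 + 99044 = 5667994, q_7 = 2·89654 + 3189 = 182497 → 5667994/182497
APPEND 10: p_8 = 10·5667994 + 2784475 = 59464415, q_8 = 10·182497 + 89654 = 1914624 → 59464415/1914624
APPEND 47: p_9 = 47·59464415 + 5667994 = 2800495499, q_9 = 47·1914624 + 182497 = 90169825 → 2800495499/90169825
APPEND 26: p_10 = 26·2800495499 + 59464415 = 72872347389, q_10 = 26·90169825 + 1914624 = 2346330074 → 72872347389/2346330074
APPEND 6: p_11 = 6·72872347389 + 2800495499 = 440034579833, q_11 = 6·2346330074 + 90169825 = 14168150269 → 440034579833/14168150269
APPEND 27: p_12 = 27·440034579833 + 72872347389 = 11953806002880, q_12 = 27·14168150269 + 2346330074 = 384886387337 → 11953806002880/384886387337
APPEND 15: p_13 = 15·11953806002880 + 440034579833 = 179747124623033, q_13 = 15·384886387337 + 14168150269 = 5787463960324 → 179747124623033/5787463960324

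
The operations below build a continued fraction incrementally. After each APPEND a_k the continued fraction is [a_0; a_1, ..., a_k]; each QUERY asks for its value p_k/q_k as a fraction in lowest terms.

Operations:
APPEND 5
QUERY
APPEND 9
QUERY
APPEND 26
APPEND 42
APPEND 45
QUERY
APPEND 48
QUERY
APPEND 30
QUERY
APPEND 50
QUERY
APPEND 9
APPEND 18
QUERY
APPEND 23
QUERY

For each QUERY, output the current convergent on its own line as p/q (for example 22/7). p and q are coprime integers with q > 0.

APPEND 5: p_0 = 5·1 + 0 = 5, q_0 = 5·0 + 1 = 1 → 5/1
APPEND 9: p_1 = 9·5 + 1 = 46, q_1 = 9·1 + 0 = 9 → 46/9
APPEND 26: p_2 = 26·46 + 5 = 1201, q_2 = 26·9 + 1 = 235 → 1201/235
APPEND 42: p_3 = 42·1201 + 46 = 50488, q_3 = 42·235 + 9 = 9879 → 50488/9879
APPEND 45: p_4 = 45·50488 + 1201 = 2273161, q_4 = 45·9879 + 235 = 444790 → 2273161/444790
APPEND 48: p_5 = 48·2273161 + 50488 = 109162216, q_5 = 48·444790 + 9879 = 21359799 → 109162216/21359799
APPEND 30: p_6 = 30·109162216 + 2273161 = 3277139641, q_6 = 30·21359799 + 444790 = 641238760 → 3277139641/641238760
APPEND 50: p_7 = 50·3277139641 + 109162216 = 163966144266, q_7 = 50·641238760 + 21359799 = 32083297799 → 163966144266/32083297799
APPEND 9: p_8 = 9·163966144266 + 3277139641 = 1478972438035, q_8 = 9·32083297799 + 641238760 = 289390918951 → 1478972438035/289390918951
APPEND 18: p_9 = 18·1478972438035 + 163966144266 = 26785470028896, q_9 = 18·289390918951 + 32083297799 = 5241119838917 → 26785470028896/5241119838917
APPEND 23: p_10 = 23·26785470028896 + 1478972438035 = 617544783102643, q_10 = 23·5241119838917 + 289390918951 = 120835147214042 → 617544783102643/120835147214042

5/1
46/9
2273161/444790
109162216/21359799
3277139641/641238760
163966144266/32083297799
26785470028896/5241119838917
617544783102643/120835147214042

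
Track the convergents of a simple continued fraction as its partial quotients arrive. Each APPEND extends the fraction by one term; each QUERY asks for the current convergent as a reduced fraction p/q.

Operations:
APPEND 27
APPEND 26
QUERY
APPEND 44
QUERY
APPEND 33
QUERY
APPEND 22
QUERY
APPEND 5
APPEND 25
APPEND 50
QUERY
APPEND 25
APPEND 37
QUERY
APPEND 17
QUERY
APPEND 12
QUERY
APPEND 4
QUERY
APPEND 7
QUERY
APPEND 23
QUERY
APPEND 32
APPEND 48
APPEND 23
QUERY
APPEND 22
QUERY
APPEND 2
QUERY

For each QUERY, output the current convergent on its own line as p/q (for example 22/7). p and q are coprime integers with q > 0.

APPEND 27: p_0 = 27·1 + 0 = 27, q_0 = 27·0 + 1 = 1 → 27/1
APPEND 26: p_1 = 26·27 + 1 = 703, q_1 = 26·1 + 0 = 26 → 703/26
APPEND 44: p_2 = 44·703 + 27 = 30959, q_2 = 44·26 + 1 = 1145 → 30959/1145
APPEND 33: p_3 = 33·30959 + 703 = 1022350, q_3 = 33·1145 + 26 = 37811 → 1022350/37811
APPEND 22: p_4 = 22·1022350 + 30959 = 22522659, q_4 = 22·37811 + 1145 = 832987 → 22522659/832987
APPEND 5: p_5 = 5·22522659 + 1022350 = 113635645, q_5 = 5·832987 + 37811 = 4202746 → 113635645/4202746
APPEND 25: p_6 = 25·113635645 + 22522659 = 2863413784, q_6 = 25·4202746 + 832987 = 105901637 → 2863413784/105901637
APPEND 50: p_7 = 50·2863413784 + 113635645 = 143284324845, q_7 = 50·105901637 + 4202746 = 5299284596 → 143284324845/5299284596
APPEND 25: p_8 = 25·143284324845 + 2863413784 = 3584971534909, q_8 = 25·5299284596 + 105901637 = 132588016537 → 3584971534909/132588016537
APPEND 37: p_9 = 37·3584971534909 + 143284324845 = 132787231116478, q_9 = 37·132588016537 + 5299284596 = 4911055896465 → 132787231116478/4911055896465
APPEND 17: p_10 = 17·132787231116478 + 3584971534909 = 2260967900515035, q_10 = 17·4911055896465 + 132588016537 = 83620538256442 → 2260967900515035/83620538256442
APPEND 12: p_11 = 12·2260967900515035 + 132787231116478 = 27264402037296898, q_11 = 12·83620538256442 + 4911055896465 = 1008357514973769 → 27264402037296898/1008357514973769
APPEND 4: p_12 = 4·27264402037296898 + 2260967900515035 = 111318576049702627, q_12 = 4·1008357514973769 + 83620538256442 = 4117050598151518 → 111318576049702627/4117050598151518
APPEND 7: p_13 = 7·111318576049702627 + 27264402037296898 = 806494434385215287, q_13 = 7·4117050598151518 + 1008357514973769 = 29827711702034395 → 806494434385215287/29827711702034395
APPEND 23: p_14 = 23·806494434385215287 + 111318576049702627 = 18660690566909654228, q_14 = 23·29827711702034395 + 4117050598151518 = 690154419744942603 → 18660690566909654228/690154419744942603
APPEND 32: p_15 = 32·18660690566909654228 + 806494434385215287 = 597948592575494150583, q_15 = 32·690154419744942603 + 29827711702034395 = 22114769143540197691 → 597948592575494150583/22114769143540197691
APPEND 48: p_16 = 48·597948592575494150583 + 18660690566909654228 = 28720193134190628882212, q_16 = 48·22114769143540197691 + 690154419744942603 = 1062199073309674431771 → 28720193134190628882212/1062199073309674431771
APPEND 23: p_17 = 23·28720193134190628882212 + 597948592575494150583 = 661162390678959958441459, q_17 = 23·1062199073309674431771 + 22114769143540197691 = 24452693455266052128424 → 661162390678959958441459/24452693455266052128424
APPEND 22: p_18 = 22·661162390678959958441459 + 28720193134190628882212 = 14574292788071309714594310, q_18 = 22·24452693455266052128424 + 1062199073309674431771 = 539021455089162821257099 → 14574292788071309714594310/539021455089162821257099
APPEND 2: p_19 = 2·14574292788071309714594310 + 661162390678959958441459 = 29809747966821579387630079, q_19 = 2·539021455089162821257099 + 24452693455266052128424 = 1102495603633591694642622 → 29809747966821579387630079/1102495603633591694642622

703/26
30959/1145
1022350/37811
22522659/832987
143284324845/5299284596
132787231116478/4911055896465
2260967900515035/83620538256442
27264402037296898/1008357514973769
111318576049702627/4117050598151518
806494434385215287/29827711702034395
18660690566909654228/690154419744942603
661162390678959958441459/24452693455266052128424
14574292788071309714594310/539021455089162821257099
29809747966821579387630079/1102495603633591694642622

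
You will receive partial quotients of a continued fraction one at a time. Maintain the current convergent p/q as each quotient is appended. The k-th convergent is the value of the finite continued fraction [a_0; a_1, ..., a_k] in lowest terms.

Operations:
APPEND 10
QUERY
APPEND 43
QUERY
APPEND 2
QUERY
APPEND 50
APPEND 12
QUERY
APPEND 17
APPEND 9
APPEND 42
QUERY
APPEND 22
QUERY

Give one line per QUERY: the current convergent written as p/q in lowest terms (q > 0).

10/1
431/43
872/87
529244/52803
3448835089/344092402
75956271813/7578204043

APPEND 10: p_0 = 10·1 + 0 = 10, q_0 = 10·0 + 1 = 1 → 10/1
APPEND 43: p_1 = 43·10 + 1 = 431, q_1 = 43·1 + 0 = 43 → 431/43
APPEND 2: p_2 = 2·431 + 10 = 872, q_2 = 2·43 + 1 = 87 → 872/87
APPEND 50: p_3 = 50·872 + 431 = 44031, q_3 = 50·87 + 43 = 4393 → 44031/4393
APPEND 12: p_4 = 12·44031 + 872 = 529244, q_4 = 12·4393 + 87 = 52803 → 529244/52803
APPEND 17: p_5 = 17·529244 + 44031 = 9041179, q_5 = 17·52803 + 4393 = 902044 → 9041179/902044
APPEND 9: p_6 = 9·9041179 + 529244 = 81899855, q_6 = 9·902044 + 52803 = 8171199 → 81899855/8171199
APPEND 42: p_7 = 42·81899855 + 9041179 = 3448835089, q_7 = 42·8171199 + 902044 = 344092402 → 3448835089/344092402
APPEND 22: p_8 = 22·3448835089 + 81899855 = 75956271813, q_8 = 22·344092402 + 8171199 = 7578204043 → 75956271813/7578204043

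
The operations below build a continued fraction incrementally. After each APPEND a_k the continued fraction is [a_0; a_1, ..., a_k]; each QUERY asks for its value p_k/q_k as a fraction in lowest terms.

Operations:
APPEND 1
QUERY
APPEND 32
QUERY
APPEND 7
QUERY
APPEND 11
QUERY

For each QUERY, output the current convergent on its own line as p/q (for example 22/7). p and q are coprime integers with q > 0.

1/1
33/32
232/225
2585/2507

APPEND 1: p_0 = 1·1 + 0 = 1, q_0 = 1·0 + 1 = 1 → 1/1
APPEND 32: p_1 = 32·1 + 1 = 33, q_1 = 32·1 + 0 = 32 → 33/32
APPEND 7: p_2 = 7·33 + 1 = 232, q_2 = 7·32 + 1 = 225 → 232/225
APPEND 11: p_3 = 11·232 + 33 = 2585, q_3 = 11·225 + 32 = 2507 → 2585/2507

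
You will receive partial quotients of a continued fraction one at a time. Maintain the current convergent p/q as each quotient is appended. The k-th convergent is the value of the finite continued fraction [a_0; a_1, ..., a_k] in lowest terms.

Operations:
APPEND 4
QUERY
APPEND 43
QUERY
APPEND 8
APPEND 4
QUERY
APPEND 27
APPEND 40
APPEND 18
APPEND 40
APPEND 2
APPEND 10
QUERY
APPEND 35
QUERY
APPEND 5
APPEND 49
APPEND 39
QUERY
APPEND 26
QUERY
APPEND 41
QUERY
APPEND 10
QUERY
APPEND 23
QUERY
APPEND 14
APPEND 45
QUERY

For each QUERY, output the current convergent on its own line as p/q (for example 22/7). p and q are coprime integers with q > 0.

APPEND 4: p_0 = 4·1 + 0 = 4, q_0 = 4·0 + 1 = 1 → 4/1
APPEND 43: p_1 = 43·4 + 1 = 173, q_1 = 43·1 + 0 = 43 → 173/43
APPEND 8: p_2 = 8·173 + 4 = 1388, q_2 = 8·43 + 1 = 345 → 1388/345
APPEND 4: p_3 = 4·1388 + 173 = 5725, q_3 = 4·345 + 43 = 1423 → 5725/1423
APPEND 27: p_4 = 27·5725 + 1388 = 155963, q_4 = 27·1423 + 345 = 38766 → 155963/38766
APPEND 40: p_5 = 40·155963 + 5725 = 6244245, q_5 = 40·38766 + 1423 = 1552063 → 6244245/1552063
APPEND 18: p_6 = 18·6244245 + 155963 = 112552373, q_6 = 18·1552063 + 38766 = 27975900 → 112552373/27975900
APPEND 40: p_7 = 40·112552373 + 6244245 = 4508339165, q_7 = 40·27975900 + 1552063 = 1120588063 → 4508339165/1120588063
APPEND 2: p_8 = 2·4508339165 + 112552373 = 9129230703, q_8 = 2·1120588063 + 27975900 = 2269152026 → 9129230703/2269152026
APPEND 10: p_9 = 10·9129230703 + 4508339165 = 95800646195, q_9 = 10·2269152026 + 1120588063 = 23812108323 → 95800646195/23812108323
APPEND 35: p_10 = 35·95800646195 + 9129230703 = 3362151847528, q_10 = 35·23812108323 + 2269152026 = 835692943331 → 3362151847528/835692943331
APPEND 5: p_11 = 5·3362151847528 + 95800646195 = 16906559883835, q_11 = 5·835692943331 + 23812108323 = 4202276824978 → 16906559883835/4202276824978
APPEND 49: p_12 = 49·16906559883835 + 3362151847528 = 831783586155443, q_12 = 49·4202276824978 + 835692943331 = 206747257367253 → 831783586155443/206747257367253
APPEND 39: p_13 = 39·831783586155443 + 16906559883835 = 32456466419946112, q_13 = 39·206747257367253 + 4202276824978 = 8067345314147845 → 32456466419946112/8067345314147845
APPEND 26: p_14 = 26·32456466419946112 + 831783586155443 = 844699910504754355, q_14 = 26·8067345314147845 + 206747257367253 = 209957725425211223 → 844699910504754355/209957725425211223
APPEND 41: p_15 = 41·844699910504754355 + 32456466419946112 = 34665152797114874667, q_15 = 41·209957725425211223 + 8067345314147845 = 8616334087747807988 → 34665152797114874667/8616334087747807988
APPEND 10: p_16 = 10·34665152797114874667 + 844699910504754355 = 347496227881653501025, q_16 = 10·8616334087747807988 + 209957725425211223 = 86373298602903291103 → 347496227881653501025/86373298602903291103
APPEND 23: p_17 = 23·347496227881653501025 + 34665152797114874667 = 8027078394075145398242, q_17 = 23·86373298602903291103 + 8616334087747807988 = 1995202201954523503357 → 8027078394075145398242/1995202201954523503357
APPEND 14: p_18 = 14·8027078394075145398242 + 347496227881653501025 = 112726593744933689076413, q_18 = 14·1995202201954523503357 + 86373298602903291103 = 28019204125966232338101 → 112726593744933689076413/28019204125966232338101
APPEND 45: p_19 = 45·112726593744933689076413 + 8027078394075145398242 = 5080723796916091153836827, q_19 = 45·28019204125966232338101 + 1995202201954523503357 = 1262859387870434978717902 → 5080723796916091153836827/1262859387870434978717902

4/1
173/43
5725/1423
95800646195/23812108323
3362151847528/835692943331
32456466419946112/8067345314147845
844699910504754355/209957725425211223
34665152797114874667/8616334087747807988
347496227881653501025/86373298602903291103
8027078394075145398242/1995202201954523503357
5080723796916091153836827/1262859387870434978717902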